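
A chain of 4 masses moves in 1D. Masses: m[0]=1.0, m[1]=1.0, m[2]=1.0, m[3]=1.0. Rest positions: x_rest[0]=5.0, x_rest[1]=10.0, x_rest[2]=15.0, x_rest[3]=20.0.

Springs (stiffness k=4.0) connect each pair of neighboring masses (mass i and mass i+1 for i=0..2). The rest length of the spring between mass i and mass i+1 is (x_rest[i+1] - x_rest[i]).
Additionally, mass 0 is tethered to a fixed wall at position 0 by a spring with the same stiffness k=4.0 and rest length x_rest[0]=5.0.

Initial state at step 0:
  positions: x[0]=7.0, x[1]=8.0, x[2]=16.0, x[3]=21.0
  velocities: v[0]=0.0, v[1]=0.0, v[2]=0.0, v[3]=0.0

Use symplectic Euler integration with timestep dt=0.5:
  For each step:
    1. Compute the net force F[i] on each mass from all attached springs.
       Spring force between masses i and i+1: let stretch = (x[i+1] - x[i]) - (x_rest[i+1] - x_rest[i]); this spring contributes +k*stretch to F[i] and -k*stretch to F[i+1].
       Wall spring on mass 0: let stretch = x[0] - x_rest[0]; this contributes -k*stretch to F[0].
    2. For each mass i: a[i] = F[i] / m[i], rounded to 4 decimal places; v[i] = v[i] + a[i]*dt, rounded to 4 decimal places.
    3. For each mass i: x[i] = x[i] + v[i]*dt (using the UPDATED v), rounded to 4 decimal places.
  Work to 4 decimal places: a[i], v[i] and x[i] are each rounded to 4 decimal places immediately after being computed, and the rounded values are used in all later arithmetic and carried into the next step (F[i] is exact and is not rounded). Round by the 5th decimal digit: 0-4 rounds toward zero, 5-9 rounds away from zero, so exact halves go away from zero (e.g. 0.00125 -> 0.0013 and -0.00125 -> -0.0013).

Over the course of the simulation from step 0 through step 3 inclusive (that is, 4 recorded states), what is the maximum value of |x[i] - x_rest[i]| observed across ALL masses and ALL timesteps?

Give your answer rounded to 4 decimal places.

Answer: 5.0000

Derivation:
Step 0: x=[7.0000 8.0000 16.0000 21.0000] v=[0.0000 0.0000 0.0000 0.0000]
Step 1: x=[1.0000 15.0000 13.0000 21.0000] v=[-12.0000 14.0000 -6.0000 0.0000]
Step 2: x=[8.0000 6.0000 20.0000 18.0000] v=[14.0000 -18.0000 14.0000 -6.0000]
Step 3: x=[5.0000 13.0000 11.0000 22.0000] v=[-6.0000 14.0000 -18.0000 8.0000]
Max displacement = 5.0000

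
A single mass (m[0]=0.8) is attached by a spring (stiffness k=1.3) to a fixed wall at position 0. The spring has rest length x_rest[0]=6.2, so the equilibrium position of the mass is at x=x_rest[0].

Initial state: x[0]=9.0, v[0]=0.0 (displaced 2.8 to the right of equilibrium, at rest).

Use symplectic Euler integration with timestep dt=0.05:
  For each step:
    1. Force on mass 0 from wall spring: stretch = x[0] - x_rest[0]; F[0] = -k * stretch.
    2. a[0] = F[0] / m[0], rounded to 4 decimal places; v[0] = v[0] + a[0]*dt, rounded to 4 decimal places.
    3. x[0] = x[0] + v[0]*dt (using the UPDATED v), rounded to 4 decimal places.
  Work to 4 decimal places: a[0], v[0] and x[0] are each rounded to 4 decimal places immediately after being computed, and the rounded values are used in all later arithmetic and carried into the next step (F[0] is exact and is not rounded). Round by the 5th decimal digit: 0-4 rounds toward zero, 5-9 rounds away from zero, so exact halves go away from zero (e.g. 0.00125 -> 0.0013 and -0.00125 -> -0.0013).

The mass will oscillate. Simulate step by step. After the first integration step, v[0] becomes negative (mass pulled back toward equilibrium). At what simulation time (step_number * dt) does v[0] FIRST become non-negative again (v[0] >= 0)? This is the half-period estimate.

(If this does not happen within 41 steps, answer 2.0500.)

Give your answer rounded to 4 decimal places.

Answer: 2.0500

Derivation:
Step 0: x=[9.0000] v=[0.0000]
Step 1: x=[8.9886] v=[-0.2275]
Step 2: x=[8.9659] v=[-0.4541]
Step 3: x=[8.9320] v=[-0.6788]
Step 4: x=[8.8870] v=[-0.9008]
Step 5: x=[8.8310] v=[-1.1191]
Step 6: x=[8.7644] v=[-1.3329]
Step 7: x=[8.6873] v=[-1.5413]
Step 8: x=[8.6001] v=[-1.7434]
Step 9: x=[8.5032] v=[-1.9384]
Step 10: x=[8.3969] v=[-2.1255]
Step 11: x=[8.2817] v=[-2.3040]
Step 12: x=[8.1580] v=[-2.4731]
Step 13: x=[8.0264] v=[-2.6322]
Step 14: x=[7.8874] v=[-2.7806]
Step 15: x=[7.7415] v=[-2.9177]
Step 16: x=[7.5894] v=[-3.0429]
Step 17: x=[7.4316] v=[-3.1558]
Step 18: x=[7.2688] v=[-3.2559]
Step 19: x=[7.1017] v=[-3.3427]
Step 20: x=[6.9309] v=[-3.4160]
Step 21: x=[6.7571] v=[-3.4754]
Step 22: x=[6.5811] v=[-3.5207]
Step 23: x=[6.4035] v=[-3.5517]
Step 24: x=[6.2251] v=[-3.5682]
Step 25: x=[6.0466] v=[-3.5702]
Step 26: x=[5.8687] v=[-3.5577]
Step 27: x=[5.6922] v=[-3.5308]
Step 28: x=[5.5177] v=[-3.4895]
Step 29: x=[5.3460] v=[-3.4341]
Step 30: x=[5.1778] v=[-3.3647]
Step 31: x=[5.0137] v=[-3.2816]
Step 32: x=[4.8544] v=[-3.1852]
Step 33: x=[4.7006] v=[-3.0759]
Step 34: x=[4.5529] v=[-2.9541]
Step 35: x=[4.4119] v=[-2.8203]
Step 36: x=[4.2782] v=[-2.6750]
Step 37: x=[4.1523] v=[-2.5189]
Step 38: x=[4.0347] v=[-2.3525]
Step 39: x=[3.9259] v=[-2.1766]
Step 40: x=[3.8263] v=[-1.9918]
Step 41: x=[3.7364] v=[-1.7989]
v[0] did not become non-negative within 41 steps; using fallback time=2.0500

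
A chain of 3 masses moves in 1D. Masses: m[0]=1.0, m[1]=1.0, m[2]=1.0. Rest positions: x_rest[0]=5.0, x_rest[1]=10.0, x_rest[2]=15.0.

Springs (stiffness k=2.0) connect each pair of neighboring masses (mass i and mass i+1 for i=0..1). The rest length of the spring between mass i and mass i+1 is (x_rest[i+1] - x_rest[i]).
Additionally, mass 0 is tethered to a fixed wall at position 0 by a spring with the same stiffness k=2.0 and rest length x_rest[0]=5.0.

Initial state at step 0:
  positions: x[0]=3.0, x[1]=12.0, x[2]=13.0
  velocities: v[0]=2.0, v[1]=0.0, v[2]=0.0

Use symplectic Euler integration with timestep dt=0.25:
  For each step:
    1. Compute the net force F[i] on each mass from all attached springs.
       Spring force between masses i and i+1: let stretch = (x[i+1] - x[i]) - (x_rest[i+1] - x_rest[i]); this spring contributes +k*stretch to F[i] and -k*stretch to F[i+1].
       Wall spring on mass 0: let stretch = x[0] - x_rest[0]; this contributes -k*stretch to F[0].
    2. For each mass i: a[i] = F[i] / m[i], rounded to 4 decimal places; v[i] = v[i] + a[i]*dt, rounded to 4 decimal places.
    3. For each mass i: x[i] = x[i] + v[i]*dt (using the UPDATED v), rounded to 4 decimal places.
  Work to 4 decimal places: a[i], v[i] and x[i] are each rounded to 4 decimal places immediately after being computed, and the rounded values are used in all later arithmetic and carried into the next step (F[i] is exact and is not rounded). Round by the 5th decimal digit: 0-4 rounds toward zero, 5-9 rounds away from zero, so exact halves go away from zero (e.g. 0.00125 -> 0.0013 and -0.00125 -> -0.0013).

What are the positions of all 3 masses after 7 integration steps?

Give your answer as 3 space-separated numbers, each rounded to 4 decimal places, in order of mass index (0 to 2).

Answer: 4.3421 10.9675 15.2930

Derivation:
Step 0: x=[3.0000 12.0000 13.0000] v=[2.0000 0.0000 0.0000]
Step 1: x=[4.2500 11.0000 13.5000] v=[5.0000 -4.0000 2.0000]
Step 2: x=[5.8125 9.4688 14.3125] v=[6.2500 -6.1250 3.2500]
Step 3: x=[7.1055 8.0860 15.1446] v=[5.1719 -5.5313 3.3282]
Step 4: x=[7.6329 7.4629 15.7193] v=[2.1094 -2.4923 2.2989]
Step 5: x=[7.1849 7.8931 15.8870] v=[-1.7921 1.7209 0.6707]
Step 6: x=[5.9273 9.2341 15.6804] v=[-5.0305 5.3638 -0.8263]
Step 7: x=[4.3421 10.9675 15.2930] v=[-6.3408 6.9336 -1.5495]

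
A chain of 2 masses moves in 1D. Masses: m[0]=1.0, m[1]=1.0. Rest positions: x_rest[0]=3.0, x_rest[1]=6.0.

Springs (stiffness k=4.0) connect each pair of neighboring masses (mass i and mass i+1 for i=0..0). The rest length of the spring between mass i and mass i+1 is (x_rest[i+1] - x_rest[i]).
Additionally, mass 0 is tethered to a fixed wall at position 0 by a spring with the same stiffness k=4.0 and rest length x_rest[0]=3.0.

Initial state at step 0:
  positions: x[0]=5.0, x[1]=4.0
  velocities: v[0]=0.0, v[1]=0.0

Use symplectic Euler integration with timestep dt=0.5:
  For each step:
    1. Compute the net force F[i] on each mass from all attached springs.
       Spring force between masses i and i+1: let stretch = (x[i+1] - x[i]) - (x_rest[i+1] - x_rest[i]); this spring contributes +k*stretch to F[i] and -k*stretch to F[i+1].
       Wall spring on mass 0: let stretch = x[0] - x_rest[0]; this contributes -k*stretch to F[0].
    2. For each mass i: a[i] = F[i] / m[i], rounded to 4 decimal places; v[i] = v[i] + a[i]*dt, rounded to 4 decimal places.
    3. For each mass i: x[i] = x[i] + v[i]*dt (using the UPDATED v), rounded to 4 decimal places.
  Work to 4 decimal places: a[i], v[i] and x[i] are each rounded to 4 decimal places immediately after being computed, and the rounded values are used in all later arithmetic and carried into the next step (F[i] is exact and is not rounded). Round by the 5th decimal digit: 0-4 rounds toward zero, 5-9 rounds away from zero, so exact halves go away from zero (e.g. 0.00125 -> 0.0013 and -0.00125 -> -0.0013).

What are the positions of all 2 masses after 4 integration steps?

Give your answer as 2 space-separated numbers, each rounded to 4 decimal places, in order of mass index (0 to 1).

Step 0: x=[5.0000 4.0000] v=[0.0000 0.0000]
Step 1: x=[-1.0000 8.0000] v=[-12.0000 8.0000]
Step 2: x=[3.0000 6.0000] v=[8.0000 -4.0000]
Step 3: x=[7.0000 4.0000] v=[8.0000 -4.0000]
Step 4: x=[1.0000 8.0000] v=[-12.0000 8.0000]

Answer: 1.0000 8.0000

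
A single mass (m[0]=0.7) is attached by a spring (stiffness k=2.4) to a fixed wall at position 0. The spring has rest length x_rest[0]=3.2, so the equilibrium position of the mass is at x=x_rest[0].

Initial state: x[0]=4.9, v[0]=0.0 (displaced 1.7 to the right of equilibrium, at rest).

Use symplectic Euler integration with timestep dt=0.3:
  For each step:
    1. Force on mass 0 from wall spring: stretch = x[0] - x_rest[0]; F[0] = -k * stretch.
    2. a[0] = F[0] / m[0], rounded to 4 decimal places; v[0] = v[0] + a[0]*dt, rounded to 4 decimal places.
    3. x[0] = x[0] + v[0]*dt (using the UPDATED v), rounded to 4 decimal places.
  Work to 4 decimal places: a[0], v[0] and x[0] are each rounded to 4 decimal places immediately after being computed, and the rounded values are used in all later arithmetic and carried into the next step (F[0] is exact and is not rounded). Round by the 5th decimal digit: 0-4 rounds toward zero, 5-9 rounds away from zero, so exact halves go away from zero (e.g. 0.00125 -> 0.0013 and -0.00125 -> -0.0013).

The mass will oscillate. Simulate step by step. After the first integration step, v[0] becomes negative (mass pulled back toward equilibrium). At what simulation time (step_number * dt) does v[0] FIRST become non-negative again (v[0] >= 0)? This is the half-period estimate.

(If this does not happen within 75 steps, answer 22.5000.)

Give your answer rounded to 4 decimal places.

Answer: 1.8000

Derivation:
Step 0: x=[4.9000] v=[0.0000]
Step 1: x=[4.3754] v=[-1.7486]
Step 2: x=[3.4881] v=[-2.9576]
Step 3: x=[2.5119] v=[-3.2539]
Step 4: x=[1.7481] v=[-2.5461]
Step 5: x=[1.4323] v=[-1.0527]
Step 6: x=[1.6620] v=[0.7655]
First v>=0 after going negative at step 6, time=1.8000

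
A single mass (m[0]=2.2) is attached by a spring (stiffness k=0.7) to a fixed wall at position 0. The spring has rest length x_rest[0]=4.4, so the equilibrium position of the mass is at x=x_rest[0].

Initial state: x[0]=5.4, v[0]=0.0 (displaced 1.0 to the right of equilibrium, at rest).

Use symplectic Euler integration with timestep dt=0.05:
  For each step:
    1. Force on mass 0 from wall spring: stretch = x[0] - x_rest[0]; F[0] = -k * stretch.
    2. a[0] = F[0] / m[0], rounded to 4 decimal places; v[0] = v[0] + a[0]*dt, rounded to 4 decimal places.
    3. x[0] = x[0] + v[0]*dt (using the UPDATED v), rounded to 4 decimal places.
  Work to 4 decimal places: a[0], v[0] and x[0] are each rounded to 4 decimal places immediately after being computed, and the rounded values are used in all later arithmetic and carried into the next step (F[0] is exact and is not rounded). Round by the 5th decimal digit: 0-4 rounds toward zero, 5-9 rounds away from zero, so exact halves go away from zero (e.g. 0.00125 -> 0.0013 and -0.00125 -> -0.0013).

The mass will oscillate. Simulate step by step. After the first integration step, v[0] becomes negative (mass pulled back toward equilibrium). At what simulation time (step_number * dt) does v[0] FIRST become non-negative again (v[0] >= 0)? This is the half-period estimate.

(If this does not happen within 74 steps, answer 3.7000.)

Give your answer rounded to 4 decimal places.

Answer: 3.7000

Derivation:
Step 0: x=[5.4000] v=[0.0000]
Step 1: x=[5.3992] v=[-0.0159]
Step 2: x=[5.3976] v=[-0.0318]
Step 3: x=[5.3952] v=[-0.0477]
Step 4: x=[5.3920] v=[-0.0635]
Step 5: x=[5.3880] v=[-0.0793]
Step 6: x=[5.3833] v=[-0.0950]
Step 7: x=[5.3778] v=[-0.1106]
Step 8: x=[5.3715] v=[-0.1262]
Step 9: x=[5.3644] v=[-0.1417]
Step 10: x=[5.3566] v=[-0.1570]
Step 11: x=[5.3480] v=[-0.1722]
Step 12: x=[5.3386] v=[-0.1873]
Step 13: x=[5.3285] v=[-0.2022]
Step 14: x=[5.3177] v=[-0.2170]
Step 15: x=[5.3061] v=[-0.2316]
Step 16: x=[5.2938] v=[-0.2460]
Step 17: x=[5.2808] v=[-0.2602]
Step 18: x=[5.2671] v=[-0.2742]
Step 19: x=[5.2527] v=[-0.2880]
Step 20: x=[5.2376] v=[-0.3016]
Step 21: x=[5.2219] v=[-0.3149]
Step 22: x=[5.2055] v=[-0.3280]
Step 23: x=[5.1885] v=[-0.3408]
Step 24: x=[5.1708] v=[-0.3533]
Step 25: x=[5.1525] v=[-0.3656]
Step 26: x=[5.1336] v=[-0.3776]
Step 27: x=[5.1141] v=[-0.3893]
Step 28: x=[5.0941] v=[-0.4007]
Step 29: x=[5.0735] v=[-0.4117]
Step 30: x=[5.0524] v=[-0.4224]
Step 31: x=[5.0308] v=[-0.4328]
Step 32: x=[5.0087] v=[-0.4428]
Step 33: x=[4.9861] v=[-0.4525]
Step 34: x=[4.9630] v=[-0.4618]
Step 35: x=[4.9395] v=[-0.4708]
Step 36: x=[4.9155] v=[-0.4794]
Step 37: x=[4.8911] v=[-0.4876]
Step 38: x=[4.8663] v=[-0.4954]
Step 39: x=[4.8412] v=[-0.5028]
Step 40: x=[4.8157] v=[-0.5098]
Step 41: x=[4.7899] v=[-0.5164]
Step 42: x=[4.7638] v=[-0.5226]
Step 43: x=[4.7374] v=[-0.5284]
Step 44: x=[4.7107] v=[-0.5338]
Step 45: x=[4.6838] v=[-0.5387]
Step 46: x=[4.6566] v=[-0.5432]
Step 47: x=[4.6292] v=[-0.5473]
Step 48: x=[4.6017] v=[-0.5509]
Step 49: x=[4.5740] v=[-0.5541]
Step 50: x=[4.5462] v=[-0.5569]
Step 51: x=[4.5182] v=[-0.5592]
Step 52: x=[4.4901] v=[-0.5611]
Step 53: x=[4.4620] v=[-0.5625]
Step 54: x=[4.4338] v=[-0.5635]
Step 55: x=[4.4056] v=[-0.5640]
Step 56: x=[4.3774] v=[-0.5641]
Step 57: x=[4.3492] v=[-0.5637]
Step 58: x=[4.3211] v=[-0.5629]
Step 59: x=[4.2930] v=[-0.5616]
Step 60: x=[4.2650] v=[-0.5599]
Step 61: x=[4.2371] v=[-0.5578]
Step 62: x=[4.2093] v=[-0.5552]
Step 63: x=[4.1817] v=[-0.5522]
Step 64: x=[4.1543] v=[-0.5487]
Step 65: x=[4.1271] v=[-0.5448]
Step 66: x=[4.1001] v=[-0.5405]
Step 67: x=[4.0733] v=[-0.5357]
Step 68: x=[4.0468] v=[-0.5305]
Step 69: x=[4.0206] v=[-0.5249]
Step 70: x=[3.9947] v=[-0.5189]
Step 71: x=[3.9691] v=[-0.5125]
Step 72: x=[3.9438] v=[-0.5056]
Step 73: x=[3.9189] v=[-0.4983]
Step 74: x=[3.8944] v=[-0.4906]
v[0] did not become non-negative within 74 steps; using fallback time=3.7000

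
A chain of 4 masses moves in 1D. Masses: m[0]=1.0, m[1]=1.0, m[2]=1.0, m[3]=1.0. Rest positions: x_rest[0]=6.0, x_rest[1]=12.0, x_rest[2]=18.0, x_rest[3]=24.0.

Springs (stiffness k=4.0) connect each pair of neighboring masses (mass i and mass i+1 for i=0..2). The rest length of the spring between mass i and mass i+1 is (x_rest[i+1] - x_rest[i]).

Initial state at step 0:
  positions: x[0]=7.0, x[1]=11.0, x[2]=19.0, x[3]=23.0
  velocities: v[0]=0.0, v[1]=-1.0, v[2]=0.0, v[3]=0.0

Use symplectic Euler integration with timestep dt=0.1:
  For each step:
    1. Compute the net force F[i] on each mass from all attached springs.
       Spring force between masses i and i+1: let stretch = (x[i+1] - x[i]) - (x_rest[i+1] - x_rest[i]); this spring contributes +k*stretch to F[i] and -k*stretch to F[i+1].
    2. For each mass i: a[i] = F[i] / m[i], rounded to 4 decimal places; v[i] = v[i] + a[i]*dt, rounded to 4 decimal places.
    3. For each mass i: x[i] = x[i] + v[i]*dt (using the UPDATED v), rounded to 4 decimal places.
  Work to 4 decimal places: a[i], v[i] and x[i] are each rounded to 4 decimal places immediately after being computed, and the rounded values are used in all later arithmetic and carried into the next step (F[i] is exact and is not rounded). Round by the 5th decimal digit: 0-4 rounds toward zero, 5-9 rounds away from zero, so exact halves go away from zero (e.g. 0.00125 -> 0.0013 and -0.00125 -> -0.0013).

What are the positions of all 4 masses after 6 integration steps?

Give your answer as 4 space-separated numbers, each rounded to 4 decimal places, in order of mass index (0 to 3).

Step 0: x=[7.0000 11.0000 19.0000 23.0000] v=[0.0000 -1.0000 0.0000 0.0000]
Step 1: x=[6.9200 11.0600 18.8400 23.0800] v=[-0.8000 0.6000 -1.6000 0.8000]
Step 2: x=[6.7656 11.2656 18.5384 23.2304] v=[-1.5440 2.0560 -3.0160 1.5040]
Step 3: x=[6.5512 11.5821 18.1336 23.4331] v=[-2.1440 3.1651 -4.0483 2.0272]
Step 4: x=[6.2980 11.9594 17.6787 23.6638] v=[-2.5316 3.7733 -4.5491 2.3074]
Step 5: x=[6.0313 12.3391 17.2344 23.8951] v=[-2.6670 3.7965 -4.4428 2.3134]
Step 6: x=[5.7769 12.6623 16.8607 24.1000] v=[-2.5439 3.2315 -3.7366 2.0491]

Answer: 5.7769 12.6623 16.8607 24.1000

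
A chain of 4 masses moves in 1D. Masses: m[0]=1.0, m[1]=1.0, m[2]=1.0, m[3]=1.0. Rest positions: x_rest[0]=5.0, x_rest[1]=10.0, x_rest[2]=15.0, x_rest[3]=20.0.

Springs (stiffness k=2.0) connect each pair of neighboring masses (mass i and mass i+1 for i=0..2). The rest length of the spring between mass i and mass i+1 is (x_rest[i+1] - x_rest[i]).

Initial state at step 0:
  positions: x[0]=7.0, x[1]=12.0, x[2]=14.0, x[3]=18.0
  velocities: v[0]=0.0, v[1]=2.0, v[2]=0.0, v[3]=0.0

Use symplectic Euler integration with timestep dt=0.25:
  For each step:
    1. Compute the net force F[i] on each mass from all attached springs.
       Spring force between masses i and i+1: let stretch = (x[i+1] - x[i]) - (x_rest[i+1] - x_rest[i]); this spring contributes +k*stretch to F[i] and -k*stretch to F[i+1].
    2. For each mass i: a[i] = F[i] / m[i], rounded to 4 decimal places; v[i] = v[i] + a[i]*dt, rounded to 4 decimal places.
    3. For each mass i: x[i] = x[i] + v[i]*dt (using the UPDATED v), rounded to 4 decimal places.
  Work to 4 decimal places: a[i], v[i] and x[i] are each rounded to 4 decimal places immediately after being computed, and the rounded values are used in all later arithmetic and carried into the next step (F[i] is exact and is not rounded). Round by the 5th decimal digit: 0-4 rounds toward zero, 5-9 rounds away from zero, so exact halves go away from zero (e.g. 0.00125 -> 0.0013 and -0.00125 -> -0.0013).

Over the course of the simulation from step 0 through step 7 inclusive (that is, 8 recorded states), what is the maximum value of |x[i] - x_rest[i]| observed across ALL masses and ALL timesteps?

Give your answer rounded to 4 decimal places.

Answer: 2.1250

Derivation:
Step 0: x=[7.0000 12.0000 14.0000 18.0000] v=[0.0000 2.0000 0.0000 0.0000]
Step 1: x=[7.0000 12.1250 14.2500 18.1250] v=[0.0000 0.5000 1.0000 0.5000]
Step 2: x=[7.0156 11.8750 14.7188 18.3906] v=[0.0625 -1.0000 1.8750 1.0625]
Step 3: x=[7.0137 11.3731 15.2911 18.8223] v=[-0.0078 -2.0078 2.2890 1.7266]
Step 4: x=[6.9317 10.8160 15.8150 19.4376] v=[-0.3281 -2.2285 2.0956 2.4610]
Step 5: x=[6.7102 10.3982 16.1669 20.2250] v=[-0.8860 -1.6712 1.4074 3.1497]
Step 6: x=[6.3247 10.2405 16.3049 21.1302] v=[-1.5420 -0.6309 0.5521 3.6207]
Step 7: x=[5.8037 10.3514 16.2880 22.0572] v=[-2.0841 0.4434 -0.0675 3.7081]
Max displacement = 2.1250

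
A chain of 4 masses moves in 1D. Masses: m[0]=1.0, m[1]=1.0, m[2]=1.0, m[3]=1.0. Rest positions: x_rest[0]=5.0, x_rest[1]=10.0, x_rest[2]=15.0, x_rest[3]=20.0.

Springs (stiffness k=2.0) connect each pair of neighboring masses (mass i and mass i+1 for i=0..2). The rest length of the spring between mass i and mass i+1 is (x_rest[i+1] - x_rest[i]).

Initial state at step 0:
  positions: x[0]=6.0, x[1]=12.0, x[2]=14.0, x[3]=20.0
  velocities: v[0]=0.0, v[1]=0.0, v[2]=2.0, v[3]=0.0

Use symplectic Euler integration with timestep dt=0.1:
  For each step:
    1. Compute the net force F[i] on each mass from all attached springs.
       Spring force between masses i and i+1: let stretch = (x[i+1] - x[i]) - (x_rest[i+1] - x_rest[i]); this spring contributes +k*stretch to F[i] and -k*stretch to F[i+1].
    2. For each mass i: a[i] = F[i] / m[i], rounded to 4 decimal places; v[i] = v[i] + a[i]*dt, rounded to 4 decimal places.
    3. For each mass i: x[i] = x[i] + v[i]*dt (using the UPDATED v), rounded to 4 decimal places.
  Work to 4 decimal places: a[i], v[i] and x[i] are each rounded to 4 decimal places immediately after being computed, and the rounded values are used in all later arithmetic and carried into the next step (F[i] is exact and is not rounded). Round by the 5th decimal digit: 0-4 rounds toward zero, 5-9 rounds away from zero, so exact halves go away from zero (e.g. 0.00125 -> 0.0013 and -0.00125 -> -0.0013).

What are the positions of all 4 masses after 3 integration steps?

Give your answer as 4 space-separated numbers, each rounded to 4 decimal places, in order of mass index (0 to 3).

Answer: 6.1102 11.5613 15.0228 19.9056

Derivation:
Step 0: x=[6.0000 12.0000 14.0000 20.0000] v=[0.0000 0.0000 2.0000 0.0000]
Step 1: x=[6.0200 11.9200 14.2800 19.9800] v=[0.2000 -0.8000 2.8000 -0.2000]
Step 2: x=[6.0580 11.7692 14.6268 19.9460] v=[0.3800 -1.5080 3.4680 -0.3400]
Step 3: x=[6.1102 11.5613 15.0228 19.9056] v=[0.5222 -2.0787 3.9603 -0.4038]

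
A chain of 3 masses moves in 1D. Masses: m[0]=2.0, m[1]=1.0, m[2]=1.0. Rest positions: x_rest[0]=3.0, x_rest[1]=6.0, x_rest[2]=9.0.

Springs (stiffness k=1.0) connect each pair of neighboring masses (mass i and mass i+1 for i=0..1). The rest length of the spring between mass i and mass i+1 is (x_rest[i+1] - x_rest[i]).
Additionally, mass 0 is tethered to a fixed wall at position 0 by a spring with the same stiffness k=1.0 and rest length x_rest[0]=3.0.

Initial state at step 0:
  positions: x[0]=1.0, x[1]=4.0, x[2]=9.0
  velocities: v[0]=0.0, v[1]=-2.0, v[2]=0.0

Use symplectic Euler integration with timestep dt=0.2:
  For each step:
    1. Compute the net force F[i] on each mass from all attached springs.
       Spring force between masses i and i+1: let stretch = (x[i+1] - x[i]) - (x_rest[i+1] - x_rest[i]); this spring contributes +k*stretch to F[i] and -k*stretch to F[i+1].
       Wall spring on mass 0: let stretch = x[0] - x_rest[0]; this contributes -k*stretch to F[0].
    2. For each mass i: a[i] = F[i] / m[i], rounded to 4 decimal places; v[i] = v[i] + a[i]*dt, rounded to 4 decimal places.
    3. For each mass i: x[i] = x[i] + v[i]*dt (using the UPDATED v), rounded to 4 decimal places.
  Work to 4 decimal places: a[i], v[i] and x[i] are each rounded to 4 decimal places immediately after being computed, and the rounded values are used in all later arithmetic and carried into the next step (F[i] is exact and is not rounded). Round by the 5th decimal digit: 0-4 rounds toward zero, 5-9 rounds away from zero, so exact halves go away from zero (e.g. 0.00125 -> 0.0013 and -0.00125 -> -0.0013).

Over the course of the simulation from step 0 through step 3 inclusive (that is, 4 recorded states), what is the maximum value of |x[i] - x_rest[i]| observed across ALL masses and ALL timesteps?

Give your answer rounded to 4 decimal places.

Step 0: x=[1.0000 4.0000 9.0000] v=[0.0000 -2.0000 0.0000]
Step 1: x=[1.0400 3.6800 8.9200] v=[0.2000 -1.6000 -0.4000]
Step 2: x=[1.1120 3.4640 8.7504] v=[0.3600 -1.0800 -0.8480]
Step 3: x=[1.2088 3.3654 8.4893] v=[0.4840 -0.4931 -1.3053]
Max displacement = 2.6346

Answer: 2.6346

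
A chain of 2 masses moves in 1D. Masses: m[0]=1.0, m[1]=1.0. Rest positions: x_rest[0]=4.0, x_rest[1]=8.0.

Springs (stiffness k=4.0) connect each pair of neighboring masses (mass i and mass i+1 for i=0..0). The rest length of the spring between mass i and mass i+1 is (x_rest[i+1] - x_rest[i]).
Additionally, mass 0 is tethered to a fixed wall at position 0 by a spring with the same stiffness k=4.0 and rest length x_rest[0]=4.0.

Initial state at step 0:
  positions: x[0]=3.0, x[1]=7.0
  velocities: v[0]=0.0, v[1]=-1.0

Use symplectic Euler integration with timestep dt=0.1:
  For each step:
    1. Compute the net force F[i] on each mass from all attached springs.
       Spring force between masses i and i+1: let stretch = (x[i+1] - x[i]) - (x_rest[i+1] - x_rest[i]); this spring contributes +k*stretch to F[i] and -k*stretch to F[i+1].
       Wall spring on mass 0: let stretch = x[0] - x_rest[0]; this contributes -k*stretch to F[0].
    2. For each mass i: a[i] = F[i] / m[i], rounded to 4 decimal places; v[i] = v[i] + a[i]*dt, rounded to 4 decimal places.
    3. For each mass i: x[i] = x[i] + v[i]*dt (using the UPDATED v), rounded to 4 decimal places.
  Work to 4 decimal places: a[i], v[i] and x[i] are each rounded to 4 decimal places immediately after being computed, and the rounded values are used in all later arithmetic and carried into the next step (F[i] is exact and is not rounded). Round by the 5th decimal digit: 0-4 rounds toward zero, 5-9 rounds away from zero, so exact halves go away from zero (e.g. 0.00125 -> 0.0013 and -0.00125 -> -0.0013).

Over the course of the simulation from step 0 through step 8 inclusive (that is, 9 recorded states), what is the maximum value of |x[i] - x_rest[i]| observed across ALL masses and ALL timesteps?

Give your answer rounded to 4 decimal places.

Answer: 1.3800

Derivation:
Step 0: x=[3.0000 7.0000] v=[0.0000 -1.0000]
Step 1: x=[3.0400 6.9000] v=[0.4000 -1.0000]
Step 2: x=[3.1128 6.8056] v=[0.7280 -0.9440]
Step 3: x=[3.2088 6.7235] v=[0.9600 -0.8211]
Step 4: x=[3.3170 6.6608] v=[1.0824 -0.6270]
Step 5: x=[3.4263 6.6244] v=[1.0931 -0.3645]
Step 6: x=[3.5265 6.6200] v=[1.0018 -0.0437]
Step 7: x=[3.6094 6.6519] v=[0.8286 0.3189]
Step 8: x=[3.6696 6.7221] v=[0.6018 0.7019]
Max displacement = 1.3800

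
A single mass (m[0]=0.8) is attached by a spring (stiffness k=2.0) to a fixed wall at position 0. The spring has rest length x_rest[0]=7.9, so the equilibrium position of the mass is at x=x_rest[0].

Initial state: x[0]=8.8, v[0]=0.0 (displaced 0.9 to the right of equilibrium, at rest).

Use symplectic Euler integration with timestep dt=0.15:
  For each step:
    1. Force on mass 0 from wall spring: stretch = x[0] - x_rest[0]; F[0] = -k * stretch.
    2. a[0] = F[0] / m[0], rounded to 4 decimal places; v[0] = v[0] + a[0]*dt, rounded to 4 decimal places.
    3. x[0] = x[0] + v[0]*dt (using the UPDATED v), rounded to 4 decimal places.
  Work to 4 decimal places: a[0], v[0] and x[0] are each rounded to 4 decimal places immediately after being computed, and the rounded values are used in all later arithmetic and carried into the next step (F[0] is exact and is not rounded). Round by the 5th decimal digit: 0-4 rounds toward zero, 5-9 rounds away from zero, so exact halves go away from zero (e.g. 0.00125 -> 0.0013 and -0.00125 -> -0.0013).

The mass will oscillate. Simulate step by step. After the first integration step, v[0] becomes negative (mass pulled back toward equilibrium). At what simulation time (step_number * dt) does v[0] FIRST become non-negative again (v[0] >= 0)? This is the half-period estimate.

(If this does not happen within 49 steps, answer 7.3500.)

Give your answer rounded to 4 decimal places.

Step 0: x=[8.8000] v=[0.0000]
Step 1: x=[8.7494] v=[-0.3375]
Step 2: x=[8.6510] v=[-0.6560]
Step 3: x=[8.5104] v=[-0.9376]
Step 4: x=[8.3354] v=[-1.1665]
Step 5: x=[8.1359] v=[-1.3298]
Step 6: x=[7.9232] v=[-1.4183]
Step 7: x=[7.7092] v=[-1.4270]
Step 8: x=[7.5059] v=[-1.3555]
Step 9: x=[7.3247] v=[-1.2077]
Step 10: x=[7.1759] v=[-0.9920]
Step 11: x=[7.0678] v=[-0.7205]
Step 12: x=[7.0065] v=[-0.4084]
Step 13: x=[6.9955] v=[-0.0733]
Step 14: x=[7.0354] v=[0.2659]
First v>=0 after going negative at step 14, time=2.1000

Answer: 2.1000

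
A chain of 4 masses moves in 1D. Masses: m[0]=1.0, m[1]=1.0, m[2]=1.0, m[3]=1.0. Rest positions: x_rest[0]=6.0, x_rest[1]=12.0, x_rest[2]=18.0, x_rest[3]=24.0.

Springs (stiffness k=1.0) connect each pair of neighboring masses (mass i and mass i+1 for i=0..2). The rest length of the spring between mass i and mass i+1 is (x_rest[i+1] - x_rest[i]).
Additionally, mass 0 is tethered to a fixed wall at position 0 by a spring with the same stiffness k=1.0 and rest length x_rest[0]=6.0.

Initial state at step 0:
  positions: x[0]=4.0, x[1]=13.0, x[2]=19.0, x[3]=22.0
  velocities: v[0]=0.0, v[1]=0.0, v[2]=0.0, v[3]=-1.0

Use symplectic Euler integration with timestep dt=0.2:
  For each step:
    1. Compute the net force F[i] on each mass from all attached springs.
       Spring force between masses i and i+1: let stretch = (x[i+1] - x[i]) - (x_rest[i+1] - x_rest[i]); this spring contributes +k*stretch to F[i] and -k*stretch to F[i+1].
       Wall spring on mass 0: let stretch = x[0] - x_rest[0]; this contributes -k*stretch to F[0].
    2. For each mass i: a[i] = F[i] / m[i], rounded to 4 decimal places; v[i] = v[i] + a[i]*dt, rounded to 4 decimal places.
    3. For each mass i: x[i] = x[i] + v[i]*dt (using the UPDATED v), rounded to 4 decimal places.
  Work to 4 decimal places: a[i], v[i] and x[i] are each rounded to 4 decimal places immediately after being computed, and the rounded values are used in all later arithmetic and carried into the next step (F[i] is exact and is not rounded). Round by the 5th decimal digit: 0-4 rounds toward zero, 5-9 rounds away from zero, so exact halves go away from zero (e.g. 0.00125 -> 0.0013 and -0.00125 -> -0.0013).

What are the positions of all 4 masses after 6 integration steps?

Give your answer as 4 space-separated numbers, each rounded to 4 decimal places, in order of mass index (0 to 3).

Step 0: x=[4.0000 13.0000 19.0000 22.0000] v=[0.0000 0.0000 0.0000 -1.0000]
Step 1: x=[4.2000 12.8800 18.8800 21.9200] v=[1.0000 -0.6000 -0.6000 -0.4000]
Step 2: x=[4.5792 12.6528 18.6416 21.9584] v=[1.8960 -1.1360 -1.1920 0.1920]
Step 3: x=[5.0982 12.3422 18.2963 22.1041] v=[2.5949 -1.5530 -1.7264 0.7286]
Step 4: x=[5.7030 11.9800 17.8652 22.3375] v=[3.0241 -1.8110 -2.1557 1.1670]
Step 5: x=[6.3308 11.6021 17.3775 22.6320] v=[3.1389 -1.8894 -2.4383 1.4725]
Step 6: x=[6.9162 11.2444 16.8690 22.9563] v=[2.9270 -1.7886 -2.5425 1.6216]

Answer: 6.9162 11.2444 16.8690 22.9563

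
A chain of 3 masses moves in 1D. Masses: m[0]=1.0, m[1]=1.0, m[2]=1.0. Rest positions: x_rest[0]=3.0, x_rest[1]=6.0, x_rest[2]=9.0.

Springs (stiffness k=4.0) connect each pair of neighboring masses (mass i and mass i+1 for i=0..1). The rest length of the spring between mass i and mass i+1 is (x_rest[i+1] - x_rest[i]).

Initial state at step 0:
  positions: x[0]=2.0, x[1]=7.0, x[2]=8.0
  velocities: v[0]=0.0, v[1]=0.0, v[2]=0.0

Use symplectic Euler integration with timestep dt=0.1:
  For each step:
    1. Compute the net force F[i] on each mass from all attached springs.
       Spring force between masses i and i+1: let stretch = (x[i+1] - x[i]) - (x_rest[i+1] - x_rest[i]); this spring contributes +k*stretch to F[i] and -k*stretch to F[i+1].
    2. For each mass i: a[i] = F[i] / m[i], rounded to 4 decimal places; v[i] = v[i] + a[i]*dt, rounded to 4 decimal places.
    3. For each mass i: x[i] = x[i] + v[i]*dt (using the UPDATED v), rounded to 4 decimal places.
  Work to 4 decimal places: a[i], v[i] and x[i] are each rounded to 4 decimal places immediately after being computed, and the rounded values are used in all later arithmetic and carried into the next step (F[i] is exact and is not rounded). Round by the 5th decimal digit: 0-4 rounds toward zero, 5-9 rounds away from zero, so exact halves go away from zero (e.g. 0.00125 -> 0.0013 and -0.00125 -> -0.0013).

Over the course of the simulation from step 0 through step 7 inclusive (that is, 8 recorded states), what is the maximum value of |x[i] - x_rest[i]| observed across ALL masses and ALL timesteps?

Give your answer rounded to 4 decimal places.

Step 0: x=[2.0000 7.0000 8.0000] v=[0.0000 0.0000 0.0000]
Step 1: x=[2.0800 6.8400 8.0800] v=[0.8000 -1.6000 0.8000]
Step 2: x=[2.2304 6.5392 8.2304] v=[1.5040 -3.0080 1.5040]
Step 3: x=[2.4332 6.1337 8.4332] v=[2.0275 -4.0550 2.0275]
Step 4: x=[2.6640 5.6722 8.6640] v=[2.3077 -4.6154 2.3077]
Step 5: x=[2.8951 5.2100 8.8951] v=[2.3110 -4.6220 2.3110]
Step 6: x=[3.0988 4.8026 9.0988] v=[2.0370 -4.0739 2.0370]
Step 7: x=[3.2507 4.4989 9.2507] v=[1.5185 -3.0369 1.5185]
Max displacement = 1.5011

Answer: 1.5011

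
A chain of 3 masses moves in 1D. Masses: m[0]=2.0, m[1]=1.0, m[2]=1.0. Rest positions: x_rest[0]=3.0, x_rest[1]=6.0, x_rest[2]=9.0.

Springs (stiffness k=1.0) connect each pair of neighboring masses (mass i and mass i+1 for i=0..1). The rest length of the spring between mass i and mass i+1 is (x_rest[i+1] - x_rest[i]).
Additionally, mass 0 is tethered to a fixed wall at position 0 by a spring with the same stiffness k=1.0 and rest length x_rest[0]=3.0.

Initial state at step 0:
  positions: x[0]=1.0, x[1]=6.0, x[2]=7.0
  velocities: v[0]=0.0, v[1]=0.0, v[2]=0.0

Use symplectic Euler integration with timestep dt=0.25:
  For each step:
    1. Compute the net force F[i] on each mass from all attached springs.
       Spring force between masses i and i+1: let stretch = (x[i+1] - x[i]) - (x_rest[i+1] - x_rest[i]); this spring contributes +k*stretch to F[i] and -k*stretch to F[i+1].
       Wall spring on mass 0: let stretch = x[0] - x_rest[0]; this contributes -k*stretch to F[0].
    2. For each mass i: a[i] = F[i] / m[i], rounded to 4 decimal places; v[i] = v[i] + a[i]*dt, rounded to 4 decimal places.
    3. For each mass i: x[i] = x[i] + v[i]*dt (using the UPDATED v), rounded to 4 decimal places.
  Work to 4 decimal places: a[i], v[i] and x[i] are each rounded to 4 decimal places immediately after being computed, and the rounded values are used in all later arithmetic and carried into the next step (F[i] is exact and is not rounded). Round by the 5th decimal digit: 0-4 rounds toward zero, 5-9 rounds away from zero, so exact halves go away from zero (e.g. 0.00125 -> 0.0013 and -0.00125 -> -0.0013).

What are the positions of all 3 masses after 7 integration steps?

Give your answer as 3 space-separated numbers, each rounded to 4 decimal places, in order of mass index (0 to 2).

Answer: 2.9807 3.3884 8.3479

Derivation:
Step 0: x=[1.0000 6.0000 7.0000] v=[0.0000 0.0000 0.0000]
Step 1: x=[1.1250 5.7500 7.1250] v=[0.5000 -1.0000 0.5000]
Step 2: x=[1.3594 5.2969 7.3516] v=[0.9375 -1.8125 0.9063]
Step 3: x=[1.6744 4.7261 7.6373] v=[1.2598 -2.2832 1.1426]
Step 4: x=[2.0324 4.1465 7.9285] v=[1.4320 -2.3183 1.1648]
Step 5: x=[2.3930 3.6712 8.1708] v=[1.4422 -1.9013 0.9693]
Step 6: x=[2.7187 3.3972 8.3194] v=[1.3029 -1.0960 0.5944]
Step 7: x=[2.9807 3.3884 8.3479] v=[1.0479 -0.0351 0.1139]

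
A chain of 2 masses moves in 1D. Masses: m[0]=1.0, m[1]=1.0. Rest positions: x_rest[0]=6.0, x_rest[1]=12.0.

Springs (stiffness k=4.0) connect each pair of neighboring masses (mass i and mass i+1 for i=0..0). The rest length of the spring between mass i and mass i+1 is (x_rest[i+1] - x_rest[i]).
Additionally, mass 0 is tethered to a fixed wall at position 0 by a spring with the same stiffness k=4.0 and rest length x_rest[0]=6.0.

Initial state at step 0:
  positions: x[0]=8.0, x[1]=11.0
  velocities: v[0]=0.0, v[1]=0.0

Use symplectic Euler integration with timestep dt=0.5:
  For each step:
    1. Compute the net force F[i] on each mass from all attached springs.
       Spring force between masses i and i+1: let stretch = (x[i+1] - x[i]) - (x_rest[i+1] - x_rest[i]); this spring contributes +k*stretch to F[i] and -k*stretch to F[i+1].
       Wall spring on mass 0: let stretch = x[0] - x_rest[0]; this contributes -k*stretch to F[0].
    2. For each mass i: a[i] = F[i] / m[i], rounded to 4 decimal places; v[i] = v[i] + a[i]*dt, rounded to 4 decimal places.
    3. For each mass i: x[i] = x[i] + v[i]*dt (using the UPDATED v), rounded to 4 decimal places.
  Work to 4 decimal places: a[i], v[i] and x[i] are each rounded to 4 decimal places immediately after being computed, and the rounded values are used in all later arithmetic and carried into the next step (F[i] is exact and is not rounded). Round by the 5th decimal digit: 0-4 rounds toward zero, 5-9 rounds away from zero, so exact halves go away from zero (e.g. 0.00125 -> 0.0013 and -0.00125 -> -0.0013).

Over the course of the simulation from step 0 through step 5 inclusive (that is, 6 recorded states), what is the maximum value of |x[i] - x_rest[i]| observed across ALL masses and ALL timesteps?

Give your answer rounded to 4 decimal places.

Answer: 3.0000

Derivation:
Step 0: x=[8.0000 11.0000] v=[0.0000 0.0000]
Step 1: x=[3.0000 14.0000] v=[-10.0000 6.0000]
Step 2: x=[6.0000 12.0000] v=[6.0000 -4.0000]
Step 3: x=[9.0000 10.0000] v=[6.0000 -4.0000]
Step 4: x=[4.0000 13.0000] v=[-10.0000 6.0000]
Step 5: x=[4.0000 13.0000] v=[0.0000 0.0000]
Max displacement = 3.0000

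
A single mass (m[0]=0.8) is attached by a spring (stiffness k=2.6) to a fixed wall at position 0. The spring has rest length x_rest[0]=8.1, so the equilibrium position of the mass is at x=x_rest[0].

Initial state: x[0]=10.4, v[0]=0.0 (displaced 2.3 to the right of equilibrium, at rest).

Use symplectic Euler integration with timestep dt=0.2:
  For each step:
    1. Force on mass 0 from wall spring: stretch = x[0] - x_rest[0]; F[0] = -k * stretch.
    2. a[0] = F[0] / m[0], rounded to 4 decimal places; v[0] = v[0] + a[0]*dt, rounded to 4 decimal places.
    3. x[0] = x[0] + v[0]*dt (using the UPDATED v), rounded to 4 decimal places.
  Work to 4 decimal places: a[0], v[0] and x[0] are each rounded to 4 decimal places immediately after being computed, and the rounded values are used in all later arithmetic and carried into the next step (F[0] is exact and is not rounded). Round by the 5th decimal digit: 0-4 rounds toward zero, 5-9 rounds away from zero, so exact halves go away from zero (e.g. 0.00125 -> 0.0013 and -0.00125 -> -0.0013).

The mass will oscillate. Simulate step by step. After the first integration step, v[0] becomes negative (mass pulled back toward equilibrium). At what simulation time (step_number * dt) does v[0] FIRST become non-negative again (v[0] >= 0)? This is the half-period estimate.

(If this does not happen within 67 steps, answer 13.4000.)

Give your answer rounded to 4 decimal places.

Step 0: x=[10.4000] v=[0.0000]
Step 1: x=[10.1010] v=[-1.4950]
Step 2: x=[9.5419] v=[-2.7957]
Step 3: x=[8.7953] v=[-3.7329]
Step 4: x=[7.9583] v=[-4.1848]
Step 5: x=[7.1398] v=[-4.0927]
Step 6: x=[6.4461] v=[-3.4686]
Step 7: x=[5.9674] v=[-2.3936]
Step 8: x=[5.7659] v=[-1.0074]
Step 9: x=[5.8679] v=[0.5098]
First v>=0 after going negative at step 9, time=1.8000

Answer: 1.8000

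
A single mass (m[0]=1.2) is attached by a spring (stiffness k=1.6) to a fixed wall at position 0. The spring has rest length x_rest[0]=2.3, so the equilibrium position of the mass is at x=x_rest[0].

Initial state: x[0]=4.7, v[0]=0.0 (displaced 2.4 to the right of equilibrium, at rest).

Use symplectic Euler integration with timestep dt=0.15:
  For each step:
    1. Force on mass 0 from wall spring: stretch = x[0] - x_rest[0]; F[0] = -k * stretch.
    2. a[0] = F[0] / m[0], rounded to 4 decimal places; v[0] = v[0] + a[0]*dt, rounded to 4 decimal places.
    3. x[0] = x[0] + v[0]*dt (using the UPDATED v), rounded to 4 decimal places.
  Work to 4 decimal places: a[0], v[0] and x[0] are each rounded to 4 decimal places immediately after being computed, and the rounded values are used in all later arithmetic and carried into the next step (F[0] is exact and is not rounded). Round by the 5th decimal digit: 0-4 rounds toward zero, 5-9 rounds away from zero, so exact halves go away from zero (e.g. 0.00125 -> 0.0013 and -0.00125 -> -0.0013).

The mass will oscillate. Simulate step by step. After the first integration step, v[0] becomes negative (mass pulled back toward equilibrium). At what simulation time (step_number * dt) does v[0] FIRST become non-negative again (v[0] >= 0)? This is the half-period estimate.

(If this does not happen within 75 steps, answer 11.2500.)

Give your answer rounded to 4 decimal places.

Step 0: x=[4.7000] v=[0.0000]
Step 1: x=[4.6280] v=[-0.4800]
Step 2: x=[4.4862] v=[-0.9456]
Step 3: x=[4.2788] v=[-1.3828]
Step 4: x=[4.0120] v=[-1.7786]
Step 5: x=[3.6939] v=[-2.1210]
Step 6: x=[3.3339] v=[-2.3998]
Step 7: x=[2.9429] v=[-2.6066]
Step 8: x=[2.5326] v=[-2.7352]
Step 9: x=[2.1153] v=[-2.7817]
Step 10: x=[1.7036] v=[-2.7448]
Step 11: x=[1.3098] v=[-2.6255]
Step 12: x=[0.9457] v=[-2.4275]
Step 13: x=[0.6222] v=[-2.1566]
Step 14: x=[0.3491] v=[-1.8210]
Step 15: x=[0.1345] v=[-1.4308]
Step 16: x=[-0.0152] v=[-0.9977]
Step 17: x=[-0.0954] v=[-0.5347]
Step 18: x=[-0.1037] v=[-0.0556]
Step 19: x=[-0.0399] v=[0.4251]
First v>=0 after going negative at step 19, time=2.8500

Answer: 2.8500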